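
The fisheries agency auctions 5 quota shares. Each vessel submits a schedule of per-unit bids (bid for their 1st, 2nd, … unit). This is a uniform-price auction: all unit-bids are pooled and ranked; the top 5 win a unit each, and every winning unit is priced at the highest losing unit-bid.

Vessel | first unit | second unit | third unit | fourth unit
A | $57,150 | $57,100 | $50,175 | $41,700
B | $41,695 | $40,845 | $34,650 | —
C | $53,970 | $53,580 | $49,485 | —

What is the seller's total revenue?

Total revenue: $247,425

Pooled unit-bids ranked (top 5): 57,150 (A-1), 57,100 (A-2), 53,970 (C-1), 53,580 (C-2), 50,175 (A-3)
First bid not allocated: $49,485.
Allocation: A 3, C 2. Every unit priced at $49,485.
Revenue = 5 × 49,485 = $247,425.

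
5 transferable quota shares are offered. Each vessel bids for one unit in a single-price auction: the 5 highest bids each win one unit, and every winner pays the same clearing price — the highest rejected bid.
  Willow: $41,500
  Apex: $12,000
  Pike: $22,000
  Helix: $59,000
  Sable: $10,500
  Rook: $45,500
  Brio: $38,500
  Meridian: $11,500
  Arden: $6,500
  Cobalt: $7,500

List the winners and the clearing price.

Helix, Rook, Willow, Brio, Pike; each pays $12,000

Bids ranked high→low: 59,000 (Helix), 45,500 (Rook), 41,500 (Willow), 38,500 (Brio), 22,000 (Pike), 12,000 (Apex), 11,500 (Meridian), …
Top 5: Helix, Rook, Willow, Brio, Pike.
Clearing price = highest rejected bid = $12,000.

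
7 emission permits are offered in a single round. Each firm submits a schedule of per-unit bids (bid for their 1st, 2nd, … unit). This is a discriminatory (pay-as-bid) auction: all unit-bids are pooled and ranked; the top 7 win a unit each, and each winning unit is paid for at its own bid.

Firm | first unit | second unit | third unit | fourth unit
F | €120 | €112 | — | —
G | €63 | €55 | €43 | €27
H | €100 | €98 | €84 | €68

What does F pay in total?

All unit-bids, highest first — top 7: 120 (F-1), 112 (F-2), 100 (H-1), 98 (H-2), 84 (H-3), 68 (H-4), 63 (G-1)
Next rejected bid: €55 (not a price — pay-as-bid).
F's winning unit-bids: 120 + 112 = €232.

F pays €232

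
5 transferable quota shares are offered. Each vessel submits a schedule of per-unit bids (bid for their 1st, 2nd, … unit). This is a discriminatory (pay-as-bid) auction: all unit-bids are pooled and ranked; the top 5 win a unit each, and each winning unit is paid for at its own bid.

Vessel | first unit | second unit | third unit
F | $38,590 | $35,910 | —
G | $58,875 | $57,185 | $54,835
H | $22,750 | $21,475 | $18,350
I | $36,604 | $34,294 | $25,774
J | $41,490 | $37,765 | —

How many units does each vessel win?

F 1, G 3, J 1

Pooled unit-bids ranked (top 5): 58,875 (G-1), 57,185 (G-2), 54,835 (G-3), 41,490 (J-1), 38,590 (F-1)
Next rejected bid: $37,765 (not a price — pay-as-bid).
Allocation: F 1, G 3, J 1.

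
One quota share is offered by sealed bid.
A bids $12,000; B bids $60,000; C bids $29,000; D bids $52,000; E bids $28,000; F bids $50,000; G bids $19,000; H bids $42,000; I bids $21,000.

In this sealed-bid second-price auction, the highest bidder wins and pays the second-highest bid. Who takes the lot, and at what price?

B pays $52,000

Bids in order: 60,000 (B) > 52,000 (D) > 50,000 (F) > 42,000 (H) > 29,000 (C) > 28,000 (E) > …
Second-price: B pays D's bid of $52,000.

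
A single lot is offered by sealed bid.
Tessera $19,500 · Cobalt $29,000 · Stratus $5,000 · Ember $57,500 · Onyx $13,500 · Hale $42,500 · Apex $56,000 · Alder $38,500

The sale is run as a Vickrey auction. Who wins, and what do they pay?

Ember pays $56,000

Sorting bids: 57,500 (Ember) > 56,000 (Apex) > 42,500 (Hale) > 38,500 (Alder) > 29,000 (Cobalt) > 19,500 (Tessera) > …
Ember is highest; pays the second-highest bid, $56,000.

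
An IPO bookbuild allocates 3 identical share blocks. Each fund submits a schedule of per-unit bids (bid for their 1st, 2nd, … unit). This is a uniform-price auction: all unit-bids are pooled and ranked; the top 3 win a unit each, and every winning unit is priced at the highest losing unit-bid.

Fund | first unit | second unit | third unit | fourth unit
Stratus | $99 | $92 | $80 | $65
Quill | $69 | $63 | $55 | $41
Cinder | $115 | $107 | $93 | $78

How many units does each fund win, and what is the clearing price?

All unit-bids, highest first — top 3: 115 (Cinder-1), 107 (Cinder-2), 99 (Stratus-1)
The (k+1)-th unit-bid is $93.
Allocation: Cinder 2, Stratus 1.

Cinder 2, Stratus 1; clearing price $93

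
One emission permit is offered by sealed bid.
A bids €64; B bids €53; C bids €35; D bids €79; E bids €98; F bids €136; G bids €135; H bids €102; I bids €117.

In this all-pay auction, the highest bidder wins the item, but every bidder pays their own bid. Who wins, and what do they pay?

All-pay auction: the highest bidder wins the item, but every bidder pays their own bid.
Bids in order: 136 (F) > 135 (G) > 117 (I) > 102 (H) > 98 (E) > 79 (D) > …
F is highest and takes the item; every bidder forfeits their bid.

F pays €136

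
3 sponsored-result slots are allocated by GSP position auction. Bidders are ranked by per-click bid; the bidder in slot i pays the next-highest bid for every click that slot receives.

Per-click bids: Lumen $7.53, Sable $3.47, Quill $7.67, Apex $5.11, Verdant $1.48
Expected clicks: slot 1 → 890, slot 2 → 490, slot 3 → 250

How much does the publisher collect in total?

Ranked by bid: $7.67 (Quill) > $7.53 (Lumen) > $5.11 (Apex) > $3.47 (Sable) > …
Slot 1: Quill pays $7.53 × 890 = $6701.70
Slot 2: Lumen pays $5.11 × 490 = $2503.90
Slot 3: Apex pays $3.47 × 250 = $867.50
Total = $10073.10

Total revenue: $10073.10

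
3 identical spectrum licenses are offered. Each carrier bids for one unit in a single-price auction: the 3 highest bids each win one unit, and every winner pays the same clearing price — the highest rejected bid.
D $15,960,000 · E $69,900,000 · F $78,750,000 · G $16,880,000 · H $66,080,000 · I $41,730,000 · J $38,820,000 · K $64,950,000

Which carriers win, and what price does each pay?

F, E, H; each pays $64,950,000

Bids ranked high→low: 78,750,000 (F), 69,900,000 (E), 66,080,000 (H), 64,950,000 (K), 41,730,000 (I), …
The 3 highest are F, E, H.
Highest unsuccessful bid: $64,950,000 → clearing price.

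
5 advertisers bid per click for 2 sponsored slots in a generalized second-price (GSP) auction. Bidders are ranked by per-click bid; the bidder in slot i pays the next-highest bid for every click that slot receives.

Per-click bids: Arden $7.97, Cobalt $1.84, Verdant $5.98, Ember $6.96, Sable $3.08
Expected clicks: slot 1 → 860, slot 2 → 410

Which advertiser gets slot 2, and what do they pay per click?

Ranked by bid: $7.97 (Arden) > $6.96 (Ember) > $5.98 (Verdant) > …
Slot 2 goes to the second-ranked bidder, Ember, who pays the next bid down: $5.98/click.

Ember; $5.98 per click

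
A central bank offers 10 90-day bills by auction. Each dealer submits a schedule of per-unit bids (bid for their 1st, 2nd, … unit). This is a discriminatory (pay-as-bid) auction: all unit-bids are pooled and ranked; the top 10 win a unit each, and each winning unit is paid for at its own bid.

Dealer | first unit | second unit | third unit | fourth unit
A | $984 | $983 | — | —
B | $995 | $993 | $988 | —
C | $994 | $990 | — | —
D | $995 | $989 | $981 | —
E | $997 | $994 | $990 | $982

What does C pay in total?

C pays $1,984

Pooled unit-bids ranked (top 10): 997 (E-1), 995 (B-1), 995 (D-1), 994 (C-1), 994 (E-2), 993 (B-2), 990 (C-2), 990 (E-3), 989 (D-2), 988 (B-3)
Next rejected bid: $984 (not a price — pay-as-bid).
C's winning unit-bids: 994 + 990 = $1,984.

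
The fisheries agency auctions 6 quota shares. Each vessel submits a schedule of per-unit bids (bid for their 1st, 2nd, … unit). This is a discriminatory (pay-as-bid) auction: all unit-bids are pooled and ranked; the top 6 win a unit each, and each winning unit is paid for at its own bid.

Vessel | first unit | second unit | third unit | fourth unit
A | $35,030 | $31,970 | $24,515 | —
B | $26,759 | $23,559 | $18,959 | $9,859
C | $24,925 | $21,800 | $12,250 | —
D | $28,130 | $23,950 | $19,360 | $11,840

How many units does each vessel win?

All unit-bids, highest first — top 6: 35,030 (A-1), 31,970 (A-2), 28,130 (D-1), 26,759 (B-1), 24,925 (C-1), 24,515 (A-3)
Next rejected bid: $23,950 (not a price — pay-as-bid).
Allocation: A 3, B 1, C 1, D 1.

A 3, B 1, C 1, D 1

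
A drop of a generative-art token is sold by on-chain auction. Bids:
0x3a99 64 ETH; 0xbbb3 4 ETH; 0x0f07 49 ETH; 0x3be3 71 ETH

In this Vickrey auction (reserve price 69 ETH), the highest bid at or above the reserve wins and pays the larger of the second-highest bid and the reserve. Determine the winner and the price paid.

Sorting bids: 71 (0x3be3) > 64 (0x3a99) > 49 (0x0f07) > 4 (0xbbb3)
Highest eligible bid: 0x3be3 at 71 ETH.
max(second-highest 64 ETH, reserve 69 ETH) = 69 ETH.

0x3be3 pays 69 ETH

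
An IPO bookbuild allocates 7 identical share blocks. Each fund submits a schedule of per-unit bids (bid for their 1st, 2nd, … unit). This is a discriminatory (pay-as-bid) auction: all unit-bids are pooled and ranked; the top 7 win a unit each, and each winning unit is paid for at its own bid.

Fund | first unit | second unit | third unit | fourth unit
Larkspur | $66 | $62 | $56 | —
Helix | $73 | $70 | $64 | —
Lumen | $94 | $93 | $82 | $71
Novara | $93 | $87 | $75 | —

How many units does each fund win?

Helix 1, Lumen 3, Novara 3

Merging the schedules and taking the best 7: 94 (Lumen-1), 93 (Lumen-2), 93 (Novara-1), 87 (Novara-2), 82 (Lumen-3), 75 (Novara-3), 73 (Helix-1)
Next rejected bid: $71 (not a price — pay-as-bid).
Allocation: Helix 1, Lumen 3, Novara 3.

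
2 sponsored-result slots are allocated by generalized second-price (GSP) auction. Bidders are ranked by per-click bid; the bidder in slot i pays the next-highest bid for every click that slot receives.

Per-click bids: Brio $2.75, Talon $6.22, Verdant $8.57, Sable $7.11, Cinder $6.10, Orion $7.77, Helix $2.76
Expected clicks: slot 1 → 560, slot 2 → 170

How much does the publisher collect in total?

Total revenue: $5559.90

Per-click bids in order: $8.57 (Verdant) > $7.77 (Orion) > $7.11 (Sable) > …
Slot 1: Verdant pays $7.77 × 560 = $4351.20
Slot 2: Orion pays $7.11 × 170 = $1208.70
Total = $5559.90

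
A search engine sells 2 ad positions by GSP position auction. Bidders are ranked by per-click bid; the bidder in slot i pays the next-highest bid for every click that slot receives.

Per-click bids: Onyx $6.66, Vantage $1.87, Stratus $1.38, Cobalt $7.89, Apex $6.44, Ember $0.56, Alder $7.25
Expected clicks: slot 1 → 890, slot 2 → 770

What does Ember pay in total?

Ember pays $0.00

Ranked by bid: $7.89 (Cobalt) > $7.25 (Alder) > $6.66 (Onyx) > …
Ember ranks below slot 2 → no slot, pays nothing.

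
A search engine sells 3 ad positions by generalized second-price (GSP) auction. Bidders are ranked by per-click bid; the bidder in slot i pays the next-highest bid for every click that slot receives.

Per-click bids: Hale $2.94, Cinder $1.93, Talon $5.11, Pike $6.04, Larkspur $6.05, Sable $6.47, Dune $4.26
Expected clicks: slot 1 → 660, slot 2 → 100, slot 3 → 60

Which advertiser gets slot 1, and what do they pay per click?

Sable; $6.05 per click

Sorting advertisers: $6.47 (Sable) > $6.05 (Larkspur) > $6.04 (Pike) > $5.11 (Talon) > …
Slot 1 goes to the first-ranked bidder, Sable, who pays the next bid down: $6.05/click.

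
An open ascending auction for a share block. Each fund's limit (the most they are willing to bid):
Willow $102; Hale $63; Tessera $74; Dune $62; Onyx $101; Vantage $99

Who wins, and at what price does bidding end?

Rule: the price rises until one bidder remains; the winner pays the price at which the last rival dropped out.
Limits ranked: 102 (Willow) > 101 (Onyx) > 99 (Vantage) > 74 (Tessera) > 63 (Hale) > 62 (Dune)
Bidding ends when Onyx exits at $101; Willow takes it.

Willow wins at $101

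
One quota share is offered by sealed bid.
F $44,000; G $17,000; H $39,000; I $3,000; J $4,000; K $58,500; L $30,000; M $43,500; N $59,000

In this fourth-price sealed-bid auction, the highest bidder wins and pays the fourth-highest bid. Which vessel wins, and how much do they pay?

Sorting bids: 59,000 (N) > 58,500 (K) > 44,000 (F) > 43,500 (M) > 39,000 (H) > 30,000 (L) > …
N is highest; pays the fourth-highest bid, $43,500.

N pays $43,500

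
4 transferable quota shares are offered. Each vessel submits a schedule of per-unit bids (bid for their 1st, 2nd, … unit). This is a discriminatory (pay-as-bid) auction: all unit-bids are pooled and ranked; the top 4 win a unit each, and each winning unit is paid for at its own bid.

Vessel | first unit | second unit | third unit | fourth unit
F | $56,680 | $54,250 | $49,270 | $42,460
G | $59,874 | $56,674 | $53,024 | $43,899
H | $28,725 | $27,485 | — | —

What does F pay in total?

Pooled unit-bids ranked (top 4): 59,874 (G-1), 56,680 (F-1), 56,674 (G-2), 54,250 (F-2)
Next rejected bid: $53,024 (not a price — pay-as-bid).
F's winning unit-bids: 56,680 + 54,250 = $110,930.

F pays $110,930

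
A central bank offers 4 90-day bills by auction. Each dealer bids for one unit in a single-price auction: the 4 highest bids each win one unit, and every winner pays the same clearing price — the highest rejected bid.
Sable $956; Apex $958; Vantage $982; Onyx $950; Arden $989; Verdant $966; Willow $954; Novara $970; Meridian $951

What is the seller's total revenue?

Sorting: 989 (Arden), 982 (Vantage), 970 (Novara), 966 (Verdant), 958 (Apex), 956 (Sable), …
Winners (4 units): Arden, Vantage, Novara, Verdant.
Highest unsuccessful bid: $958 → clearing price.
Total revenue = 4 × $958 = $3,832.

Total revenue: $3,832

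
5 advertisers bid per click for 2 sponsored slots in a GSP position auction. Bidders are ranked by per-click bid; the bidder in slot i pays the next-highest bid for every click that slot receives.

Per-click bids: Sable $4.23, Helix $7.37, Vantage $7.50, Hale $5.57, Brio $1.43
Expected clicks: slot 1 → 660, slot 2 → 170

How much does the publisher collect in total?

Total revenue: $5811.10

Ranked by bid: $7.50 (Vantage) > $7.37 (Helix) > $5.57 (Hale) > …
Slot 1: Vantage pays $7.37 × 660 = $4864.20
Slot 2: Helix pays $5.57 × 170 = $946.90
Total = $5811.10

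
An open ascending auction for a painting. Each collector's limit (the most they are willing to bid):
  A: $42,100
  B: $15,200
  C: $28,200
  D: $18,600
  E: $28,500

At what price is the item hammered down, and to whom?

Limits in order: 42,100 (A) > 28,500 (E) > 28,200 (C) > 18,600 (D) > 15,200 (B)
Bidding ends when E exits at $28,500; A takes it.

A wins at $28,500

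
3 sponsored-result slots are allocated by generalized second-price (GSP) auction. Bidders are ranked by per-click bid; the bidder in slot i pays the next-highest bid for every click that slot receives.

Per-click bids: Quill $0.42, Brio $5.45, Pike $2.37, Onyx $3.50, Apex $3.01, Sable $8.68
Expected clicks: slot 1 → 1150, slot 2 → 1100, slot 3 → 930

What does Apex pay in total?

Apex pays $0.00

Per-click bids in order: $8.68 (Sable) > $5.45 (Brio) > $3.50 (Onyx) > $3.01 (Apex) > …
Apex ranks below slot 3 → no slot, pays nothing.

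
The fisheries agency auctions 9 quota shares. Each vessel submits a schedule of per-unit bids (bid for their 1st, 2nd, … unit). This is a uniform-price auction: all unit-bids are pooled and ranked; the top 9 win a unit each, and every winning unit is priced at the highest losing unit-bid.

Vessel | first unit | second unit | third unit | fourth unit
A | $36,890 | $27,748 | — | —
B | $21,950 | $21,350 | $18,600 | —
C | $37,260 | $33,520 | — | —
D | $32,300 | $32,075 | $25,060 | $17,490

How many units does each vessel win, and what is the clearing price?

A 2, B 2, C 2, D 3; clearing price $18,600

Merging the schedules and taking the best 9: 37,260 (C-1), 36,890 (A-1), 33,520 (C-2), 32,300 (D-1), 32,075 (D-2), 27,748 (A-2), 25,060 (D-3), 21,950 (B-1), 21,350 (B-2)
First bid not allocated: $18,600.
Allocation: A 2, B 2, C 2, D 3.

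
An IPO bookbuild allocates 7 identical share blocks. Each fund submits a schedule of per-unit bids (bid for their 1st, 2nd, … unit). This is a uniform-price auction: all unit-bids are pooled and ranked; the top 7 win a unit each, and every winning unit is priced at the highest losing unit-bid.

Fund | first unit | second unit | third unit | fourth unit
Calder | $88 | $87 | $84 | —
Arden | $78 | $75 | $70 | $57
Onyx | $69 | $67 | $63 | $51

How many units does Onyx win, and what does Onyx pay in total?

Pooled unit-bids ranked (top 7): 88 (Calder-1), 87 (Calder-2), 84 (Calder-3), 78 (Arden-1), 75 (Arden-2), 70 (Arden-3), 69 (Onyx-1)
First bid not allocated: $67.
Onyx wins 1 unit(s) at $67 each.

Onyx: 1 unit, pays $67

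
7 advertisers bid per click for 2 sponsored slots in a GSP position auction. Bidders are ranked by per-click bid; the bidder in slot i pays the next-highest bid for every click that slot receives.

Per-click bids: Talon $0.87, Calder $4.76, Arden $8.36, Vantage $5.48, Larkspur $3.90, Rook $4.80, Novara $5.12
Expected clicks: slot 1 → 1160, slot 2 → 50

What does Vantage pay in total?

Ranked by bid: $8.36 (Arden) > $5.48 (Vantage) > $5.12 (Novara) > …
Vantage holds slot 2 → pays next bid $5.12 × 50 clicks = $256.00.

Vantage pays $256.00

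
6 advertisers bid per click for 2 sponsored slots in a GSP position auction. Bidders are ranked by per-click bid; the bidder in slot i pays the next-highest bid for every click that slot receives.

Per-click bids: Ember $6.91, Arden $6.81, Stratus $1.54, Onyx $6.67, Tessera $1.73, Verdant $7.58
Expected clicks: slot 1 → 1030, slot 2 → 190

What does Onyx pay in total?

Onyx pays $0.00

Sorting advertisers: $7.58 (Verdant) > $6.91 (Ember) > $6.81 (Arden) > …
Onyx ranks below slot 2 → no slot, pays nothing.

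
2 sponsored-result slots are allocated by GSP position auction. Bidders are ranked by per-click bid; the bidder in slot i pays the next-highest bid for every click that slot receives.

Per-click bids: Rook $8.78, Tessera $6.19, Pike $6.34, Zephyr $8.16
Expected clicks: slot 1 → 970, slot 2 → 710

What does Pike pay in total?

Pike pays $0.00

Ranked by bid: $8.78 (Rook) > $8.16 (Zephyr) > $6.34 (Pike) > …
Pike ranks below slot 2 → no slot, pays nothing.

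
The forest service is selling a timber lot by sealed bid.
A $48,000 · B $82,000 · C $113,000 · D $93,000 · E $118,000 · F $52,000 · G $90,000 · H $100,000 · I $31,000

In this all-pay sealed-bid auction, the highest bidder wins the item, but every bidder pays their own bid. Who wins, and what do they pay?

All-pay sealed-bid auction: the highest bidder wins the item, but every bidder pays their own bid.
Bids in order: 118,000 (E) > 113,000 (C) > 100,000 (H) > 93,000 (D) > 90,000 (G) > 82,000 (B) > …
E wins with the top bid; all bids are sunk regardless.

E pays $118,000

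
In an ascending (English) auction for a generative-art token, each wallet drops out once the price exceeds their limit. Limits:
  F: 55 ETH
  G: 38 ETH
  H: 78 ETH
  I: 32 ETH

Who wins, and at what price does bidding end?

H wins at 55 ETH

Open ascending-bid auction: the price rises until one bidder remains; the winner pays the price at which the last rival dropped out.
Sorting limits: 78 (H) > 55 (F) > 38 (G) > 32 (I)
F is the last rival to drop out, at 55 ETH; H remains and wins at that price.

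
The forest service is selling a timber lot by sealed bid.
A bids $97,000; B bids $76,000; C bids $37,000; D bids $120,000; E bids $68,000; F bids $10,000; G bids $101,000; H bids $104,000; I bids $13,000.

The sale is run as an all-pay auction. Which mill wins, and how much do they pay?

Bids ranked: 120,000 (D) > 104,000 (H) > 101,000 (G) > 97,000 (A) > 76,000 (B) > 68,000 (E) > …
D is highest and takes the item; every bidder forfeits their bid.

D pays $120,000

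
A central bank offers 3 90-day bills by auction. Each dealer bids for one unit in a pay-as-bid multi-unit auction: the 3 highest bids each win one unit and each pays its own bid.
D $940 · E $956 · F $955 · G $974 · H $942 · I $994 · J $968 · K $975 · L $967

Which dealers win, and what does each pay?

Ordering the bids: 994 (I), 975 (K), 974 (G), 968 (J), 967 (L), …
Winners (3 units): I, K, G.
Each winner pays its own bid: I $994, K $975, G $974.

I $994, K $975, G $974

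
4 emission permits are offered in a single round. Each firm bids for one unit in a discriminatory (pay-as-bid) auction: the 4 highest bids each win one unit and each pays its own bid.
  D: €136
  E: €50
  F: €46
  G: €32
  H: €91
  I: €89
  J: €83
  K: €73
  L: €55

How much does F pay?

F pays €0

Bids ranked high→low: 136 (D), 91 (H), 89 (I), 83 (J), 73 (K), 55 (L), …
Top 4: D, H, I, J.
F does not win → €0.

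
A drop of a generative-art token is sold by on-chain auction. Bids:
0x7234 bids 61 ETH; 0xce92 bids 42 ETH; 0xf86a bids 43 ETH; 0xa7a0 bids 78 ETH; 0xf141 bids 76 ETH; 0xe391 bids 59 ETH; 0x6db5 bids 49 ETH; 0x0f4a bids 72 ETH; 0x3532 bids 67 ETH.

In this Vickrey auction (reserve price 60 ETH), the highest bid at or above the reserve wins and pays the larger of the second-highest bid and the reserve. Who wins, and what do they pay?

Sorting bids: 78 (0xa7a0) > 76 (0xf141) > 72 (0x0f4a) > 67 (0x3532) > 61 (0x7234) > 59 (0xe391) > …
0xa7a0 has the top bid at or above the reserve (78 ETH).
Second-highest bid 76 ETH exceeds the reserve 60 ETH → payment 76 ETH.

0xa7a0 pays 76 ETH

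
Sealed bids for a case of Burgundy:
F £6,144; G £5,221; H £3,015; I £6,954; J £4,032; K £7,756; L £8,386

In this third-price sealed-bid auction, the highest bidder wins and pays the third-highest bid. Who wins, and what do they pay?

L pays £6,954

Rule: the highest bidder wins and pays the third-highest bid.
Bids ranked: 8,386 (L) > 7,756 (K) > 6,954 (I) > 6,144 (F) > 5,221 (G) > 4,032 (J) > …
L is highest; pays the third-highest bid, £6,954.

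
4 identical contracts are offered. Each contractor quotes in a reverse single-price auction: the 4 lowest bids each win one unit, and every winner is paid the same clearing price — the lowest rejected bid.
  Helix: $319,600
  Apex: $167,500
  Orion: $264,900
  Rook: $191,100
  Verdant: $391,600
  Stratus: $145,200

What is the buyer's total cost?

Sorting: 145,200 (Stratus), 167,500 (Apex), 191,100 (Rook), 264,900 (Orion), 319,600 (Helix), 391,600 (Verdant)
The 4 lowest are Stratus, Apex, Rook, Orion.
Lowest unsuccessful bid: $319,600 → clearing price.
Total cost = 4 × $319,600 = $1,278,400.

Total cost: $1,278,400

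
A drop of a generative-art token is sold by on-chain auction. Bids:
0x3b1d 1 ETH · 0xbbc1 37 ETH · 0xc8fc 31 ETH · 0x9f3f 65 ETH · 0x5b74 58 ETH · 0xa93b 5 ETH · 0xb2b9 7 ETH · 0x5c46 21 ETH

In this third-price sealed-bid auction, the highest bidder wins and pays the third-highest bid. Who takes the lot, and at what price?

0x9f3f pays 37 ETH

Sorting bids: 65 (0x9f3f) > 58 (0x5b74) > 37 (0xbbc1) > 31 (0xc8fc) > 21 (0x5c46) > 7 (0xb2b9) > …
0x9f3f is highest; pays the third-highest bid, 37 ETH.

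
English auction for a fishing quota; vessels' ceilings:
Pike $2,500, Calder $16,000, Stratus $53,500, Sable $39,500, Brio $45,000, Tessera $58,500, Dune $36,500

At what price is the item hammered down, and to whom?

Tessera wins at $53,500

Limits ranked: 58,500 (Tessera) > 53,500 (Stratus) > 45,000 (Brio) > 39,500 (Sable) > 36,500 (Dune) > 16,000 (Calder) > …
Once the price passes $53,500, only Tessera is left; the hammer falls at Stratus's limit of $53,500.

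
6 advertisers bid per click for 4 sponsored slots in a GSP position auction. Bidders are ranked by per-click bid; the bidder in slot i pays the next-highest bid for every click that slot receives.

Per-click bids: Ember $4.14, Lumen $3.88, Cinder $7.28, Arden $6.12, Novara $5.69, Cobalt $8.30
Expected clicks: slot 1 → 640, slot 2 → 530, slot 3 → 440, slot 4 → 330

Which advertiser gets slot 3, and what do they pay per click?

Per-click bids in order: $8.30 (Cobalt) > $7.28 (Cinder) > $6.12 (Arden) > $5.69 (Novara) > $4.14 (Ember) > …
Slot 3 goes to the third-ranked bidder, Arden, who pays the next bid down: $5.69/click.

Arden; $5.69 per click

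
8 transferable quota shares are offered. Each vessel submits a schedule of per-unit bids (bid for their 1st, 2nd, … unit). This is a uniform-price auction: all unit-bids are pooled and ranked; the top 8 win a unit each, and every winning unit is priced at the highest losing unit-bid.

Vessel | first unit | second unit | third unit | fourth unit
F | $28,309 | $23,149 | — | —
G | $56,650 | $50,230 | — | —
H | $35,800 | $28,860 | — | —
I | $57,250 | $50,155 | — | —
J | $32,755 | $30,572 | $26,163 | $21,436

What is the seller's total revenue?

Total revenue: $226,472

Merging the schedules and taking the best 8: 57,250 (I-1), 56,650 (G-1), 50,230 (G-2), 50,155 (I-2), 35,800 (H-1), 32,755 (J-1), 30,572 (J-2), 28,860 (H-2)
The (k+1)-th unit-bid is $28,309.
Allocation: G 2, H 2, I 2, J 2. Every unit priced at $28,309.
Revenue = 8 × 28,309 = $226,472.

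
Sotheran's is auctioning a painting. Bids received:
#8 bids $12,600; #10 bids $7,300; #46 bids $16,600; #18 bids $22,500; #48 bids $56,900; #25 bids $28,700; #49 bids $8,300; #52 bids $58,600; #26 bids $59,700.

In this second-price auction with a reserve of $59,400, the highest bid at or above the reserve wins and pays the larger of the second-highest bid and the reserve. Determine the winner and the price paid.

Second-price auction with a reserve of $59,400: the highest bid at or above the reserve wins and pays the larger of the second-highest bid and the reserve.
Bids ranked: 59,700 (#26) > 58,600 (#52) > 56,900 (#48) > 28,700 (#25) > 22,500 (#18) > 16,600 (#46) > …
Highest eligible bid: #26 at $59,700.
max(second-highest $58,600, reserve $59,400) = $59,400.

#26 pays $59,400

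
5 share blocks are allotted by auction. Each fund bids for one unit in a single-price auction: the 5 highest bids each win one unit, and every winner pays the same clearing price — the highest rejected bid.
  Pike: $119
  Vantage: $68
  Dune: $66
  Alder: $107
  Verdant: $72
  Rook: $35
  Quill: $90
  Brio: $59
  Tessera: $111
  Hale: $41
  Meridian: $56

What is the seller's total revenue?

Bids ranked high→low: 119 (Pike), 111 (Tessera), 107 (Alder), 90 (Quill), 72 (Verdant), 68 (Vantage), 66 (Dune), …
The 5 highest are Pike, Tessera, Alder, Quill, Verdant.
Highest unsuccessful bid: $68 → clearing price.
Total revenue = 5 × $68 = $340.

Total revenue: $340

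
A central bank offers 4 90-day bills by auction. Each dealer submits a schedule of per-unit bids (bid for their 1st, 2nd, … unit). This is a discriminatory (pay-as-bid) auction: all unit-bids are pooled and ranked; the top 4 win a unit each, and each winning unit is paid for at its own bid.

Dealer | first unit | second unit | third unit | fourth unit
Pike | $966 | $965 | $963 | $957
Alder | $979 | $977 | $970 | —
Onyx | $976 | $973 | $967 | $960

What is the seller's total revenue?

Total revenue: $3,905

Pooled unit-bids ranked (top 4): 979 (Alder-1), 977 (Alder-2), 976 (Onyx-1), 973 (Onyx-2)
Next rejected bid: $970 (not a price — pay-as-bid).
Each winning unit pays its own bid.
Revenue = 979 + 977 + 976 + 973 = $3,905.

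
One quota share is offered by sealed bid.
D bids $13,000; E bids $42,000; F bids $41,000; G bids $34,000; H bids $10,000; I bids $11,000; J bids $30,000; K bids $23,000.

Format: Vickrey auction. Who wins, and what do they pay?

E pays $41,000

Bids ranked: 42,000 (E) > 41,000 (F) > 34,000 (G) > 30,000 (J) > 23,000 (K) > 13,000 (D) > …
E wins with the highest bid; price is set by the runner-up at $41,000.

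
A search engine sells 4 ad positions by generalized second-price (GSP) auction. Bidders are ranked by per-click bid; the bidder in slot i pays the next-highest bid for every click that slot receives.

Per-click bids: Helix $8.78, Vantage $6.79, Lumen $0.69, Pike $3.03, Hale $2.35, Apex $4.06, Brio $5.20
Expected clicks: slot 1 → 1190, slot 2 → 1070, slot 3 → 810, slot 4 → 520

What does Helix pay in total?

Helix pays $8080.10

Per-click bids in order: $8.78 (Helix) > $6.79 (Vantage) > $5.20 (Brio) > $4.06 (Apex) > $3.03 (Pike) > …
Helix holds slot 1 → pays next bid $6.79 × 1190 clicks = $8080.10.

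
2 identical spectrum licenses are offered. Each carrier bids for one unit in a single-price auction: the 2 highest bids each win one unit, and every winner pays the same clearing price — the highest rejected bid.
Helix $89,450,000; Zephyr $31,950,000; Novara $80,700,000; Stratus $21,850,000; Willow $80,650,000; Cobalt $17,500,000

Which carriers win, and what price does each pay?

Sorting: 89,450,000 (Helix), 80,700,000 (Novara), 80,650,000 (Willow), 31,950,000 (Zephyr), …
The 2 highest are Helix, Novara.
Clearing price = highest rejected bid = $80,650,000.

Helix, Novara; each pays $80,650,000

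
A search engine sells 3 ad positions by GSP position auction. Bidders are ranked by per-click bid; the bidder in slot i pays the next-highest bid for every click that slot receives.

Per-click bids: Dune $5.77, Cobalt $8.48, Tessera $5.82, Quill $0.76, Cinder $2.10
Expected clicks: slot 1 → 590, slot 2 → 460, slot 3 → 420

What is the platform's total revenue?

Total revenue: $6970.00

Ranked by bid: $8.48 (Cobalt) > $5.82 (Tessera) > $5.77 (Dune) > $2.10 (Cinder) > …
Slot 1: Cobalt pays $5.82 × 590 = $3433.80
Slot 2: Tessera pays $5.77 × 460 = $2654.20
Slot 3: Dune pays $2.10 × 420 = $882.00
Total = $6970.00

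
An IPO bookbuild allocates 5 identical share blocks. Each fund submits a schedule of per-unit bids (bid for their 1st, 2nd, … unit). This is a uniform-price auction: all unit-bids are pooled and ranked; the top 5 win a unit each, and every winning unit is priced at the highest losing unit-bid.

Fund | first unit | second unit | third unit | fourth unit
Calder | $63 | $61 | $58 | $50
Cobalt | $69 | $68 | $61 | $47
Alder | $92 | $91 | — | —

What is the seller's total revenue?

Total revenue: $305

Pooled unit-bids ranked (top 5): 92 (Alder-1), 91 (Alder-2), 69 (Cobalt-1), 68 (Cobalt-2), 63 (Calder-1)
The (k+1)-th unit-bid is $61.
Allocation: Alder 2, Calder 1, Cobalt 2. Every unit priced at $61.
Revenue = 5 × 61 = $305.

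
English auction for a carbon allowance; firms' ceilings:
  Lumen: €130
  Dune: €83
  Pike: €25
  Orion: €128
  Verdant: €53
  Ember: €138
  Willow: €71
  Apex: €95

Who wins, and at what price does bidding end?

Ember wins at €130

Sorting limits: 138 (Ember) > 130 (Lumen) > 128 (Orion) > 95 (Apex) > 83 (Dune) > 71 (Willow) > …
Once the price passes €130, only Ember is left; the hammer falls at Lumen's limit of €130.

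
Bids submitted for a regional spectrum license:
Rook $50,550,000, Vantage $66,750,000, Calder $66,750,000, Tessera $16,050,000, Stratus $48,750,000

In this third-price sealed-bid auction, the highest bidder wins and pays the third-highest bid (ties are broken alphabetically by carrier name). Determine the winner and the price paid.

Bids ranked: 66,750,000 (Calder) > 66,750,000 (Vantage) > 50,550,000 (Rook) > 48,750,000 (Stratus) > 16,050,000 (Tessera)
Calder and Vantage tie at $66,750,000; tie-break gives it to Calder.
Calder is highest; pays the third-highest bid, $50,550,000.

Calder pays $50,550,000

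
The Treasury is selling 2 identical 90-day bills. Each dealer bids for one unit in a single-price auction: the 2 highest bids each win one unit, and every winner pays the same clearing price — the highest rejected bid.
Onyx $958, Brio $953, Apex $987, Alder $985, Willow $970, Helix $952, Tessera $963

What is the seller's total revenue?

Total revenue: $1,940

Sorting: 987 (Apex), 985 (Alder), 970 (Willow), 963 (Tessera), …
Top 2: Apex, Alder.
First losing bid is Willow's $970, which sets the uniform price.
Total revenue = 2 × $970 = $1,940.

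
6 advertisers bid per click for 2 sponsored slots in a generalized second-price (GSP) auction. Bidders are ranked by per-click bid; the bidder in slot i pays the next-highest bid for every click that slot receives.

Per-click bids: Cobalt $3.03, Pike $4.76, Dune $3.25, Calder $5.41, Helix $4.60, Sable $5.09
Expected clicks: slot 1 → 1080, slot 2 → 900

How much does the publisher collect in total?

Per-click bids in order: $5.41 (Calder) > $5.09 (Sable) > $4.76 (Pike) > …
Slot 1: Calder pays $5.09 × 1080 = $5497.20
Slot 2: Sable pays $4.76 × 900 = $4284.00
Total = $9781.20

Total revenue: $9781.20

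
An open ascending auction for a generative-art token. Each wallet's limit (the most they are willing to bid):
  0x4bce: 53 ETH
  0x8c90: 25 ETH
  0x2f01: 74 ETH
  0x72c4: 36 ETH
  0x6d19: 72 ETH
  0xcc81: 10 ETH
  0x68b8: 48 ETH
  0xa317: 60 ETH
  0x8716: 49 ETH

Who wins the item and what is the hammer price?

0x2f01 wins at 72 ETH

Limits in order: 74 (0x2f01) > 72 (0x6d19) > 60 (0xa317) > 53 (0x4bce) > 49 (0x8716) > 48 (0x68b8) > …
Once the price passes 72 ETH, only 0x2f01 is left; the hammer falls at 0x6d19's limit of 72 ETH.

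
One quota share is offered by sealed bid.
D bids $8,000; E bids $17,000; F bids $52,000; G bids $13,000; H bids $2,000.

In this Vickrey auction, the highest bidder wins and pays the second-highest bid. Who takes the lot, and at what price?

F pays $17,000

Sorting bids: 52,000 (F) > 17,000 (E) > 13,000 (G) > 8,000 (D) > 2,000 (H)
F wins with the highest bid; price is set by the runner-up at $17,000.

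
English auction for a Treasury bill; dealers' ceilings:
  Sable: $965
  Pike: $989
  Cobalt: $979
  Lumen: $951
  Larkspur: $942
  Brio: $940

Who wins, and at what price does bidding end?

Open ascending-bid auction: the price rises until one bidder remains; the winner pays the price at which the last rival dropped out.
Limits ranked: 989 (Pike) > 979 (Cobalt) > 965 (Sable) > 951 (Lumen) > 942 (Larkspur) > 940 (Brio)
Cobalt is the last rival to drop out, at $979; Pike remains and wins at that price.

Pike wins at $979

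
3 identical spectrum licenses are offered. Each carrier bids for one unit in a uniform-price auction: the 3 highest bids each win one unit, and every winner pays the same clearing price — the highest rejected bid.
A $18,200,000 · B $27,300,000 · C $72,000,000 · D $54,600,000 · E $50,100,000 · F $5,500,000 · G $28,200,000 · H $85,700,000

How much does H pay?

Ordering the bids: 85,700,000 (H), 72,000,000 (C), 54,600,000 (D), 50,100,000 (E), 28,200,000 (G), …
Top 3: H, C, D.
First losing bid is E's $50,100,000, which sets the uniform price.
H wins → pays $50,100,000.

H pays $50,100,000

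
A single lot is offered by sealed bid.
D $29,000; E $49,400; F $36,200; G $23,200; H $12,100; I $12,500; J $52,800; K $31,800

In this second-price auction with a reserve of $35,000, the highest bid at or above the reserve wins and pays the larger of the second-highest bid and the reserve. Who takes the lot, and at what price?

J pays $49,400

Second-price auction with a reserve of $35,000: the highest bid at or above the reserve wins and pays the larger of the second-highest bid and the reserve.
Bids ranked: 52,800 (J) > 49,400 (E) > 36,200 (F) > 31,800 (K) > 29,000 (D) > 23,200 (G) > …
Highest eligible bid: J at $52,800.
max(second-highest $49,400, reserve $35,000) = $49,400; the reserve does not bind.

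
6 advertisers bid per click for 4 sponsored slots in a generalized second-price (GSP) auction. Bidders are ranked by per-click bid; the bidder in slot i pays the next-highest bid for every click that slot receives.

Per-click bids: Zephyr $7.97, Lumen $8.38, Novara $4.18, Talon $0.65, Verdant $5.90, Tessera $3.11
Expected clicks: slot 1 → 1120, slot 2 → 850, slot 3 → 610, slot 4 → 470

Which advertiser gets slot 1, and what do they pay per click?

Lumen; $7.97 per click

Ranked by bid: $8.38 (Lumen) > $7.97 (Zephyr) > $5.90 (Verdant) > $4.18 (Novara) > $3.11 (Tessera) > …
Slot 1 goes to the first-ranked bidder, Lumen, who pays the next bid down: $7.97/click.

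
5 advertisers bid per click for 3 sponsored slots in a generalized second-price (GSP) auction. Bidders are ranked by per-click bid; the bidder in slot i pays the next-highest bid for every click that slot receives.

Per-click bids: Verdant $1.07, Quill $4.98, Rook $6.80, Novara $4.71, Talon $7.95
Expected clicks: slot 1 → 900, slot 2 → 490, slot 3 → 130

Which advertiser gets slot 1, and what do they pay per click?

Talon; $6.80 per click

Sorting advertisers: $7.95 (Talon) > $6.80 (Rook) > $4.98 (Quill) > $4.71 (Novara) > …
Slot 1 goes to the first-ranked bidder, Talon, who pays the next bid down: $6.80/click.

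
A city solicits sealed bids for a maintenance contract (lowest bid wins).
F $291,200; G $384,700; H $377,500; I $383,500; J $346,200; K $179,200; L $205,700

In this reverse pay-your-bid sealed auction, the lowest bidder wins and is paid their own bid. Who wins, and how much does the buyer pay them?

K is paid $179,200

Bids ranked: 179,200 (K) < 205,700 (L) < 291,200 (F) < 346,200 (J) < 377,500 (H) < 383,500 (I) < …
K has the lowest bid and is paid exactly that: $179,200.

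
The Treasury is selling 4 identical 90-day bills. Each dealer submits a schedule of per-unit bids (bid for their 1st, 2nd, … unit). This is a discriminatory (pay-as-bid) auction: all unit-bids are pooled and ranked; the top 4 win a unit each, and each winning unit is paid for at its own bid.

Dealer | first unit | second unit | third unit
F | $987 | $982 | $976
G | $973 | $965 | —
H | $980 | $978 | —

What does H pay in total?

Pooled unit-bids ranked (top 4): 987 (F-1), 982 (F-2), 980 (H-1), 978 (H-2)
Next rejected bid: $976 (not a price — pay-as-bid).
H's winning unit-bids: 980 + 978 = $1,958.

H pays $1,958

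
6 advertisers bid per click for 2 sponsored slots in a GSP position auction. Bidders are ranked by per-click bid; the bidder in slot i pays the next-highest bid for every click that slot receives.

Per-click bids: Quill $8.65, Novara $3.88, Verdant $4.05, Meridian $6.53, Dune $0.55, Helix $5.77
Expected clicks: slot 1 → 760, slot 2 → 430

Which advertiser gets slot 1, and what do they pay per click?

Quill; $6.53 per click

Sorting advertisers: $8.65 (Quill) > $6.53 (Meridian) > $5.77 (Helix) > …
Slot 1 goes to the first-ranked bidder, Quill, who pays the next bid down: $6.53/click.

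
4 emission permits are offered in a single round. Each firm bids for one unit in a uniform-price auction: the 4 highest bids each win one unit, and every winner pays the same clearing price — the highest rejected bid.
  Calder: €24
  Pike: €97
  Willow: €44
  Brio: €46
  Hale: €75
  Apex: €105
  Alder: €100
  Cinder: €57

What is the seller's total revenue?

Total revenue: €228

Ordering the bids: 105 (Apex), 100 (Alder), 97 (Pike), 75 (Hale), 57 (Cinder), 46 (Brio), …
Top 4: Apex, Alder, Pike, Hale.
Clearing price = highest rejected bid = €57.
Total revenue = 4 × €57 = €228.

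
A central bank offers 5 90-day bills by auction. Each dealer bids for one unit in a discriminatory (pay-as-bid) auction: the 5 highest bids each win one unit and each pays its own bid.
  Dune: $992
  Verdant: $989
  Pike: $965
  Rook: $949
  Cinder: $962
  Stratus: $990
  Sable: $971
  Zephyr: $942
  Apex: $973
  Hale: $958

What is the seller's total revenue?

Total revenue: $4,915

Sorting: 992 (Dune), 990 (Stratus), 989 (Verdant), 973 (Apex), 971 (Sable), 965 (Pike), 962 (Cinder), …
Winners (5 units): Dune, Stratus, Verdant, Apex, Sable.
Total revenue = 992 + 990 + 989 + 973 + 971 = $4,915.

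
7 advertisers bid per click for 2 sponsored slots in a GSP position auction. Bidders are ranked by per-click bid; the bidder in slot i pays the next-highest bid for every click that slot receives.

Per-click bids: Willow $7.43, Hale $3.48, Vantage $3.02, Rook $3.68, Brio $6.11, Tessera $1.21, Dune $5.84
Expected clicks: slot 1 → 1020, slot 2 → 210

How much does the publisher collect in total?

Total revenue: $7458.60

Per-click bids in order: $7.43 (Willow) > $6.11 (Brio) > $5.84 (Dune) > …
Slot 1: Willow pays $6.11 × 1020 = $6232.20
Slot 2: Brio pays $5.84 × 210 = $1226.40
Total = $7458.60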